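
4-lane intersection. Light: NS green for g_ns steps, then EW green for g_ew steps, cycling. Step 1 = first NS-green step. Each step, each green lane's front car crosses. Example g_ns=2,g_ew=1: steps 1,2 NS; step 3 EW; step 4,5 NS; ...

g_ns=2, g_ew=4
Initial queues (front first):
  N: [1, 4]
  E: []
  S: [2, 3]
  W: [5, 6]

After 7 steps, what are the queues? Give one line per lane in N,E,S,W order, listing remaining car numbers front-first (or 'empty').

Step 1 [NS]: N:car1-GO,E:wait,S:car2-GO,W:wait | queues: N=1 E=0 S=1 W=2
Step 2 [NS]: N:car4-GO,E:wait,S:car3-GO,W:wait | queues: N=0 E=0 S=0 W=2
Step 3 [EW]: N:wait,E:empty,S:wait,W:car5-GO | queues: N=0 E=0 S=0 W=1
Step 4 [EW]: N:wait,E:empty,S:wait,W:car6-GO | queues: N=0 E=0 S=0 W=0

N: empty
E: empty
S: empty
W: empty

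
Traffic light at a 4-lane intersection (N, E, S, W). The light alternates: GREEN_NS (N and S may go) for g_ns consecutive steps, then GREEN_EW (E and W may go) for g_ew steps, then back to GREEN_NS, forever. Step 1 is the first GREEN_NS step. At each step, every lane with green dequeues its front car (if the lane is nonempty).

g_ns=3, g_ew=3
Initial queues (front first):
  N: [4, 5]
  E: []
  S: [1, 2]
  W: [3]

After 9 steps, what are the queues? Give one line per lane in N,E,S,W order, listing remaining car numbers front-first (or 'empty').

Step 1 [NS]: N:car4-GO,E:wait,S:car1-GO,W:wait | queues: N=1 E=0 S=1 W=1
Step 2 [NS]: N:car5-GO,E:wait,S:car2-GO,W:wait | queues: N=0 E=0 S=0 W=1
Step 3 [NS]: N:empty,E:wait,S:empty,W:wait | queues: N=0 E=0 S=0 W=1
Step 4 [EW]: N:wait,E:empty,S:wait,W:car3-GO | queues: N=0 E=0 S=0 W=0

N: empty
E: empty
S: empty
W: empty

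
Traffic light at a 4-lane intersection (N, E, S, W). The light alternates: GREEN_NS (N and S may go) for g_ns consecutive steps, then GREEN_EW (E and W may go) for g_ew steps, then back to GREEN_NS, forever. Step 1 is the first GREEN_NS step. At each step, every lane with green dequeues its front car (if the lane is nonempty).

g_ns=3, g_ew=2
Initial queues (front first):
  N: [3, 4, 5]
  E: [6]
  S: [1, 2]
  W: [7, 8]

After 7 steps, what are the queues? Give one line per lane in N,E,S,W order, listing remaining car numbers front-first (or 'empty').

Step 1 [NS]: N:car3-GO,E:wait,S:car1-GO,W:wait | queues: N=2 E=1 S=1 W=2
Step 2 [NS]: N:car4-GO,E:wait,S:car2-GO,W:wait | queues: N=1 E=1 S=0 W=2
Step 3 [NS]: N:car5-GO,E:wait,S:empty,W:wait | queues: N=0 E=1 S=0 W=2
Step 4 [EW]: N:wait,E:car6-GO,S:wait,W:car7-GO | queues: N=0 E=0 S=0 W=1
Step 5 [EW]: N:wait,E:empty,S:wait,W:car8-GO | queues: N=0 E=0 S=0 W=0

N: empty
E: empty
S: empty
W: empty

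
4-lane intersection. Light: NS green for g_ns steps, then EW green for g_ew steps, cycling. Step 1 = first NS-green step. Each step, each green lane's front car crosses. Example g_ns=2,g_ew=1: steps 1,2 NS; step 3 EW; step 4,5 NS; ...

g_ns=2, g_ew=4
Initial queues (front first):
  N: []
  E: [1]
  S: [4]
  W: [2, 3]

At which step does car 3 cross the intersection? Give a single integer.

Step 1 [NS]: N:empty,E:wait,S:car4-GO,W:wait | queues: N=0 E=1 S=0 W=2
Step 2 [NS]: N:empty,E:wait,S:empty,W:wait | queues: N=0 E=1 S=0 W=2
Step 3 [EW]: N:wait,E:car1-GO,S:wait,W:car2-GO | queues: N=0 E=0 S=0 W=1
Step 4 [EW]: N:wait,E:empty,S:wait,W:car3-GO | queues: N=0 E=0 S=0 W=0
Car 3 crosses at step 4

4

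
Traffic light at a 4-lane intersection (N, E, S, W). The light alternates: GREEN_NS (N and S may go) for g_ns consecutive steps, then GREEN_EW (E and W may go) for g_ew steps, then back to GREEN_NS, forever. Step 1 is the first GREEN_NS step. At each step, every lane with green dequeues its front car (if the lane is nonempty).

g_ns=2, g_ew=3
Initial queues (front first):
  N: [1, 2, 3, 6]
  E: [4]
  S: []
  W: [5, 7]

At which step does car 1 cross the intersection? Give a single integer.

Step 1 [NS]: N:car1-GO,E:wait,S:empty,W:wait | queues: N=3 E=1 S=0 W=2
Step 2 [NS]: N:car2-GO,E:wait,S:empty,W:wait | queues: N=2 E=1 S=0 W=2
Step 3 [EW]: N:wait,E:car4-GO,S:wait,W:car5-GO | queues: N=2 E=0 S=0 W=1
Step 4 [EW]: N:wait,E:empty,S:wait,W:car7-GO | queues: N=2 E=0 S=0 W=0
Step 5 [EW]: N:wait,E:empty,S:wait,W:empty | queues: N=2 E=0 S=0 W=0
Step 6 [NS]: N:car3-GO,E:wait,S:empty,W:wait | queues: N=1 E=0 S=0 W=0
Step 7 [NS]: N:car6-GO,E:wait,S:empty,W:wait | queues: N=0 E=0 S=0 W=0
Car 1 crosses at step 1

1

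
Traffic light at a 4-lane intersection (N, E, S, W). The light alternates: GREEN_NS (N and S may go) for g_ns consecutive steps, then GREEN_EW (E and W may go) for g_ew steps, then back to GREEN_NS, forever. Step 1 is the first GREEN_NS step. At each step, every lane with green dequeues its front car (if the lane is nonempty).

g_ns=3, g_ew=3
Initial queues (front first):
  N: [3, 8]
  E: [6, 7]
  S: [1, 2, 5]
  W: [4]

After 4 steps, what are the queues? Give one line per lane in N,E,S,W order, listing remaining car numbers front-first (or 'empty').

Step 1 [NS]: N:car3-GO,E:wait,S:car1-GO,W:wait | queues: N=1 E=2 S=2 W=1
Step 2 [NS]: N:car8-GO,E:wait,S:car2-GO,W:wait | queues: N=0 E=2 S=1 W=1
Step 3 [NS]: N:empty,E:wait,S:car5-GO,W:wait | queues: N=0 E=2 S=0 W=1
Step 4 [EW]: N:wait,E:car6-GO,S:wait,W:car4-GO | queues: N=0 E=1 S=0 W=0

N: empty
E: 7
S: empty
W: empty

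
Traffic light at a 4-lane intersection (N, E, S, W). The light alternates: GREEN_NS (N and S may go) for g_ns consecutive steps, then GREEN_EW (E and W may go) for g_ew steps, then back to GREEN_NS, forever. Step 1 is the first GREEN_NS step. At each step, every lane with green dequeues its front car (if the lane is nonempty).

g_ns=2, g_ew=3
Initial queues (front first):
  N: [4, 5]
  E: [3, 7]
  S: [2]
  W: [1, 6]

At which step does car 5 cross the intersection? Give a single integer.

Step 1 [NS]: N:car4-GO,E:wait,S:car2-GO,W:wait | queues: N=1 E=2 S=0 W=2
Step 2 [NS]: N:car5-GO,E:wait,S:empty,W:wait | queues: N=0 E=2 S=0 W=2
Step 3 [EW]: N:wait,E:car3-GO,S:wait,W:car1-GO | queues: N=0 E=1 S=0 W=1
Step 4 [EW]: N:wait,E:car7-GO,S:wait,W:car6-GO | queues: N=0 E=0 S=0 W=0
Car 5 crosses at step 2

2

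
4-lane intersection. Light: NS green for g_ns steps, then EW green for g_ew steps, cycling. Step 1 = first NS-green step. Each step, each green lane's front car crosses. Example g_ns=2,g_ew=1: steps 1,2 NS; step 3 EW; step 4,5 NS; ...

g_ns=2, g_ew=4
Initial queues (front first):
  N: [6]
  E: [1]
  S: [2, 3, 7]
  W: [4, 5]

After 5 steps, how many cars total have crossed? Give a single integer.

Step 1 [NS]: N:car6-GO,E:wait,S:car2-GO,W:wait | queues: N=0 E=1 S=2 W=2
Step 2 [NS]: N:empty,E:wait,S:car3-GO,W:wait | queues: N=0 E=1 S=1 W=2
Step 3 [EW]: N:wait,E:car1-GO,S:wait,W:car4-GO | queues: N=0 E=0 S=1 W=1
Step 4 [EW]: N:wait,E:empty,S:wait,W:car5-GO | queues: N=0 E=0 S=1 W=0
Step 5 [EW]: N:wait,E:empty,S:wait,W:empty | queues: N=0 E=0 S=1 W=0
Cars crossed by step 5: 6

Answer: 6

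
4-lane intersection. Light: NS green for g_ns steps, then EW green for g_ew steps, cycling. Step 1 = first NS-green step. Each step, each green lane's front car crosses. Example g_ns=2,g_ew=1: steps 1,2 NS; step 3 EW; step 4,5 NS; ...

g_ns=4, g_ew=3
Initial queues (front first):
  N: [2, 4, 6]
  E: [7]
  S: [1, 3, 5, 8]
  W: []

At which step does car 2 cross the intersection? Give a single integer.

Step 1 [NS]: N:car2-GO,E:wait,S:car1-GO,W:wait | queues: N=2 E=1 S=3 W=0
Step 2 [NS]: N:car4-GO,E:wait,S:car3-GO,W:wait | queues: N=1 E=1 S=2 W=0
Step 3 [NS]: N:car6-GO,E:wait,S:car5-GO,W:wait | queues: N=0 E=1 S=1 W=0
Step 4 [NS]: N:empty,E:wait,S:car8-GO,W:wait | queues: N=0 E=1 S=0 W=0
Step 5 [EW]: N:wait,E:car7-GO,S:wait,W:empty | queues: N=0 E=0 S=0 W=0
Car 2 crosses at step 1

1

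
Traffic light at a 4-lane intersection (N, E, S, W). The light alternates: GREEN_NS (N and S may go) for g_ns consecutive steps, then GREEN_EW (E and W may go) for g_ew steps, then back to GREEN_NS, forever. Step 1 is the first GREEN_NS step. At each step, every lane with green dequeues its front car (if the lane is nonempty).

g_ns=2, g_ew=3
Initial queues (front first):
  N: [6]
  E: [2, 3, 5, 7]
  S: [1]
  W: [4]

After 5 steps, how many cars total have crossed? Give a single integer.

Step 1 [NS]: N:car6-GO,E:wait,S:car1-GO,W:wait | queues: N=0 E=4 S=0 W=1
Step 2 [NS]: N:empty,E:wait,S:empty,W:wait | queues: N=0 E=4 S=0 W=1
Step 3 [EW]: N:wait,E:car2-GO,S:wait,W:car4-GO | queues: N=0 E=3 S=0 W=0
Step 4 [EW]: N:wait,E:car3-GO,S:wait,W:empty | queues: N=0 E=2 S=0 W=0
Step 5 [EW]: N:wait,E:car5-GO,S:wait,W:empty | queues: N=0 E=1 S=0 W=0
Cars crossed by step 5: 6

Answer: 6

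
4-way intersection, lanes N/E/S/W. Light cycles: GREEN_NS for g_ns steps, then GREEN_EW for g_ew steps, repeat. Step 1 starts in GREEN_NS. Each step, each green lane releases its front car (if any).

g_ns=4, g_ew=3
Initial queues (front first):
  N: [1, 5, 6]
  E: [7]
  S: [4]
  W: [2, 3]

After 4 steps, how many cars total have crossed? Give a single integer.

Answer: 4

Derivation:
Step 1 [NS]: N:car1-GO,E:wait,S:car4-GO,W:wait | queues: N=2 E=1 S=0 W=2
Step 2 [NS]: N:car5-GO,E:wait,S:empty,W:wait | queues: N=1 E=1 S=0 W=2
Step 3 [NS]: N:car6-GO,E:wait,S:empty,W:wait | queues: N=0 E=1 S=0 W=2
Step 4 [NS]: N:empty,E:wait,S:empty,W:wait | queues: N=0 E=1 S=0 W=2
Cars crossed by step 4: 4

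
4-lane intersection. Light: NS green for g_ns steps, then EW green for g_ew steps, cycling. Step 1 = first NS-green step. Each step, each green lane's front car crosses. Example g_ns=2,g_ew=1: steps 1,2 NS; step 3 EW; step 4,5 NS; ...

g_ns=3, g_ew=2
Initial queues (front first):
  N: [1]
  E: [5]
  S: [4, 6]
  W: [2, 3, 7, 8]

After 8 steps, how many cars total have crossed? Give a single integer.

Step 1 [NS]: N:car1-GO,E:wait,S:car4-GO,W:wait | queues: N=0 E=1 S=1 W=4
Step 2 [NS]: N:empty,E:wait,S:car6-GO,W:wait | queues: N=0 E=1 S=0 W=4
Step 3 [NS]: N:empty,E:wait,S:empty,W:wait | queues: N=0 E=1 S=0 W=4
Step 4 [EW]: N:wait,E:car5-GO,S:wait,W:car2-GO | queues: N=0 E=0 S=0 W=3
Step 5 [EW]: N:wait,E:empty,S:wait,W:car3-GO | queues: N=0 E=0 S=0 W=2
Step 6 [NS]: N:empty,E:wait,S:empty,W:wait | queues: N=0 E=0 S=0 W=2
Step 7 [NS]: N:empty,E:wait,S:empty,W:wait | queues: N=0 E=0 S=0 W=2
Step 8 [NS]: N:empty,E:wait,S:empty,W:wait | queues: N=0 E=0 S=0 W=2
Cars crossed by step 8: 6

Answer: 6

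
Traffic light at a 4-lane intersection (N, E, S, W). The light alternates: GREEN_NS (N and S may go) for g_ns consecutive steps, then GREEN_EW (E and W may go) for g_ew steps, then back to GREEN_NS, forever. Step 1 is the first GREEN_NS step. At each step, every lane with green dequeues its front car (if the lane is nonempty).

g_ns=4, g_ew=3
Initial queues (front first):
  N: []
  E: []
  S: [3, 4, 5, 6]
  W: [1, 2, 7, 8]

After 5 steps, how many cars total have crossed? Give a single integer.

Answer: 5

Derivation:
Step 1 [NS]: N:empty,E:wait,S:car3-GO,W:wait | queues: N=0 E=0 S=3 W=4
Step 2 [NS]: N:empty,E:wait,S:car4-GO,W:wait | queues: N=0 E=0 S=2 W=4
Step 3 [NS]: N:empty,E:wait,S:car5-GO,W:wait | queues: N=0 E=0 S=1 W=4
Step 4 [NS]: N:empty,E:wait,S:car6-GO,W:wait | queues: N=0 E=0 S=0 W=4
Step 5 [EW]: N:wait,E:empty,S:wait,W:car1-GO | queues: N=0 E=0 S=0 W=3
Cars crossed by step 5: 5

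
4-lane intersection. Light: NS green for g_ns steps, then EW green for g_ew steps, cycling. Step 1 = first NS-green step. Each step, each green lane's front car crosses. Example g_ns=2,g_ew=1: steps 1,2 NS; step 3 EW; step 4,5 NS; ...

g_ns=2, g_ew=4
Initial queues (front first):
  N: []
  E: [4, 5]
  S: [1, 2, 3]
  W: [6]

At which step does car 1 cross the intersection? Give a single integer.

Step 1 [NS]: N:empty,E:wait,S:car1-GO,W:wait | queues: N=0 E=2 S=2 W=1
Step 2 [NS]: N:empty,E:wait,S:car2-GO,W:wait | queues: N=0 E=2 S=1 W=1
Step 3 [EW]: N:wait,E:car4-GO,S:wait,W:car6-GO | queues: N=0 E=1 S=1 W=0
Step 4 [EW]: N:wait,E:car5-GO,S:wait,W:empty | queues: N=0 E=0 S=1 W=0
Step 5 [EW]: N:wait,E:empty,S:wait,W:empty | queues: N=0 E=0 S=1 W=0
Step 6 [EW]: N:wait,E:empty,S:wait,W:empty | queues: N=0 E=0 S=1 W=0
Step 7 [NS]: N:empty,E:wait,S:car3-GO,W:wait | queues: N=0 E=0 S=0 W=0
Car 1 crosses at step 1

1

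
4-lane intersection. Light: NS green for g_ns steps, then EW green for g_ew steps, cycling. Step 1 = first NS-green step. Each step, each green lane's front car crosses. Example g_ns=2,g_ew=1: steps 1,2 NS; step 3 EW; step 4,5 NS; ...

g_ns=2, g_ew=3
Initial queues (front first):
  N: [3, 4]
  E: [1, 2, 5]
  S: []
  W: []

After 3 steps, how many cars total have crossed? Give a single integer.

Step 1 [NS]: N:car3-GO,E:wait,S:empty,W:wait | queues: N=1 E=3 S=0 W=0
Step 2 [NS]: N:car4-GO,E:wait,S:empty,W:wait | queues: N=0 E=3 S=0 W=0
Step 3 [EW]: N:wait,E:car1-GO,S:wait,W:empty | queues: N=0 E=2 S=0 W=0
Cars crossed by step 3: 3

Answer: 3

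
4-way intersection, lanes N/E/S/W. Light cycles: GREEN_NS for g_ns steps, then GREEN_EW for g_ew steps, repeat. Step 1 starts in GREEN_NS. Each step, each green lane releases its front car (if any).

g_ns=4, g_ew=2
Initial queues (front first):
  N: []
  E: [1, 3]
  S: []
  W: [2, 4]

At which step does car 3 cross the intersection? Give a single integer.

Step 1 [NS]: N:empty,E:wait,S:empty,W:wait | queues: N=0 E=2 S=0 W=2
Step 2 [NS]: N:empty,E:wait,S:empty,W:wait | queues: N=0 E=2 S=0 W=2
Step 3 [NS]: N:empty,E:wait,S:empty,W:wait | queues: N=0 E=2 S=0 W=2
Step 4 [NS]: N:empty,E:wait,S:empty,W:wait | queues: N=0 E=2 S=0 W=2
Step 5 [EW]: N:wait,E:car1-GO,S:wait,W:car2-GO | queues: N=0 E=1 S=0 W=1
Step 6 [EW]: N:wait,E:car3-GO,S:wait,W:car4-GO | queues: N=0 E=0 S=0 W=0
Car 3 crosses at step 6

6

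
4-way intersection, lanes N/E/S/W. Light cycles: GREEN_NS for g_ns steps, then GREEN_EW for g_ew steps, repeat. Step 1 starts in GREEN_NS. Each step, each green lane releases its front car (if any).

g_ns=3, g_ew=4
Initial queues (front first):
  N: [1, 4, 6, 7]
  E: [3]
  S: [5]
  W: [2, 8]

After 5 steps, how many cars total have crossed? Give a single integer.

Answer: 7

Derivation:
Step 1 [NS]: N:car1-GO,E:wait,S:car5-GO,W:wait | queues: N=3 E=1 S=0 W=2
Step 2 [NS]: N:car4-GO,E:wait,S:empty,W:wait | queues: N=2 E=1 S=0 W=2
Step 3 [NS]: N:car6-GO,E:wait,S:empty,W:wait | queues: N=1 E=1 S=0 W=2
Step 4 [EW]: N:wait,E:car3-GO,S:wait,W:car2-GO | queues: N=1 E=0 S=0 W=1
Step 5 [EW]: N:wait,E:empty,S:wait,W:car8-GO | queues: N=1 E=0 S=0 W=0
Cars crossed by step 5: 7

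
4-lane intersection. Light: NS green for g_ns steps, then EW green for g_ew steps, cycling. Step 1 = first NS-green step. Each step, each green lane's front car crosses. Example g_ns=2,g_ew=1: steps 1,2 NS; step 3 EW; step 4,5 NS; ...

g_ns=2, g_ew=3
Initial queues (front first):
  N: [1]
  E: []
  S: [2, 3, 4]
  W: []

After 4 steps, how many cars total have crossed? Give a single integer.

Answer: 3

Derivation:
Step 1 [NS]: N:car1-GO,E:wait,S:car2-GO,W:wait | queues: N=0 E=0 S=2 W=0
Step 2 [NS]: N:empty,E:wait,S:car3-GO,W:wait | queues: N=0 E=0 S=1 W=0
Step 3 [EW]: N:wait,E:empty,S:wait,W:empty | queues: N=0 E=0 S=1 W=0
Step 4 [EW]: N:wait,E:empty,S:wait,W:empty | queues: N=0 E=0 S=1 W=0
Cars crossed by step 4: 3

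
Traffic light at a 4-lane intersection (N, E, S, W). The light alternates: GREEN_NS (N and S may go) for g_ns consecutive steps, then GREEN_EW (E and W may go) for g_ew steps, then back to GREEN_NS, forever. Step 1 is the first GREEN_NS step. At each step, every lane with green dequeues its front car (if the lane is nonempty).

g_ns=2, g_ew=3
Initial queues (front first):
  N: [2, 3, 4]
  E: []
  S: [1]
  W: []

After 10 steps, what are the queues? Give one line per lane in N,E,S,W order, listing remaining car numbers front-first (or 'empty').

Step 1 [NS]: N:car2-GO,E:wait,S:car1-GO,W:wait | queues: N=2 E=0 S=0 W=0
Step 2 [NS]: N:car3-GO,E:wait,S:empty,W:wait | queues: N=1 E=0 S=0 W=0
Step 3 [EW]: N:wait,E:empty,S:wait,W:empty | queues: N=1 E=0 S=0 W=0
Step 4 [EW]: N:wait,E:empty,S:wait,W:empty | queues: N=1 E=0 S=0 W=0
Step 5 [EW]: N:wait,E:empty,S:wait,W:empty | queues: N=1 E=0 S=0 W=0
Step 6 [NS]: N:car4-GO,E:wait,S:empty,W:wait | queues: N=0 E=0 S=0 W=0

N: empty
E: empty
S: empty
W: empty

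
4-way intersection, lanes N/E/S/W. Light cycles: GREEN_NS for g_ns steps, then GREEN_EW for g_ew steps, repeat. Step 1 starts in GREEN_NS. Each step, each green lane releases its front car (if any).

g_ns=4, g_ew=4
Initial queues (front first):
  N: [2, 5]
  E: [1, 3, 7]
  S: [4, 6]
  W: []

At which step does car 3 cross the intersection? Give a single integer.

Step 1 [NS]: N:car2-GO,E:wait,S:car4-GO,W:wait | queues: N=1 E=3 S=1 W=0
Step 2 [NS]: N:car5-GO,E:wait,S:car6-GO,W:wait | queues: N=0 E=3 S=0 W=0
Step 3 [NS]: N:empty,E:wait,S:empty,W:wait | queues: N=0 E=3 S=0 W=0
Step 4 [NS]: N:empty,E:wait,S:empty,W:wait | queues: N=0 E=3 S=0 W=0
Step 5 [EW]: N:wait,E:car1-GO,S:wait,W:empty | queues: N=0 E=2 S=0 W=0
Step 6 [EW]: N:wait,E:car3-GO,S:wait,W:empty | queues: N=0 E=1 S=0 W=0
Step 7 [EW]: N:wait,E:car7-GO,S:wait,W:empty | queues: N=0 E=0 S=0 W=0
Car 3 crosses at step 6

6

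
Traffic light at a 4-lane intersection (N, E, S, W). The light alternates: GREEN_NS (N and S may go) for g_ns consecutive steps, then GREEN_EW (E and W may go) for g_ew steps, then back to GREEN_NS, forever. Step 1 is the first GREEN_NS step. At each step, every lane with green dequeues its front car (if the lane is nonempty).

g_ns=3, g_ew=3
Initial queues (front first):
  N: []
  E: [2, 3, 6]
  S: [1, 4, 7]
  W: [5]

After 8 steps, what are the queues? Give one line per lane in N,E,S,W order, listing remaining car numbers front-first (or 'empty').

Step 1 [NS]: N:empty,E:wait,S:car1-GO,W:wait | queues: N=0 E=3 S=2 W=1
Step 2 [NS]: N:empty,E:wait,S:car4-GO,W:wait | queues: N=0 E=3 S=1 W=1
Step 3 [NS]: N:empty,E:wait,S:car7-GO,W:wait | queues: N=0 E=3 S=0 W=1
Step 4 [EW]: N:wait,E:car2-GO,S:wait,W:car5-GO | queues: N=0 E=2 S=0 W=0
Step 5 [EW]: N:wait,E:car3-GO,S:wait,W:empty | queues: N=0 E=1 S=0 W=0
Step 6 [EW]: N:wait,E:car6-GO,S:wait,W:empty | queues: N=0 E=0 S=0 W=0

N: empty
E: empty
S: empty
W: empty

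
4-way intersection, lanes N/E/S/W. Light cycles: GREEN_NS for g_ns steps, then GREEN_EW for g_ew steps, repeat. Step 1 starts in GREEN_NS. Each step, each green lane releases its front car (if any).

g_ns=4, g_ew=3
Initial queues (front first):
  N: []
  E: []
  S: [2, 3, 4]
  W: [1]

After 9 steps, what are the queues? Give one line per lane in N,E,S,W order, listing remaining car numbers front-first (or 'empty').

Step 1 [NS]: N:empty,E:wait,S:car2-GO,W:wait | queues: N=0 E=0 S=2 W=1
Step 2 [NS]: N:empty,E:wait,S:car3-GO,W:wait | queues: N=0 E=0 S=1 W=1
Step 3 [NS]: N:empty,E:wait,S:car4-GO,W:wait | queues: N=0 E=0 S=0 W=1
Step 4 [NS]: N:empty,E:wait,S:empty,W:wait | queues: N=0 E=0 S=0 W=1
Step 5 [EW]: N:wait,E:empty,S:wait,W:car1-GO | queues: N=0 E=0 S=0 W=0

N: empty
E: empty
S: empty
W: empty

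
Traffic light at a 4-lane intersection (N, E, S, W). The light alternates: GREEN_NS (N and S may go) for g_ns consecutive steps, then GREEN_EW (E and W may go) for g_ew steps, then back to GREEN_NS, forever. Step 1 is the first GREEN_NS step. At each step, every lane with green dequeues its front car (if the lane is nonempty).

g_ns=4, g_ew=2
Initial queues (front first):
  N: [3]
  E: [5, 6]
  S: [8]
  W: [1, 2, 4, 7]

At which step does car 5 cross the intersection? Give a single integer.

Step 1 [NS]: N:car3-GO,E:wait,S:car8-GO,W:wait | queues: N=0 E=2 S=0 W=4
Step 2 [NS]: N:empty,E:wait,S:empty,W:wait | queues: N=0 E=2 S=0 W=4
Step 3 [NS]: N:empty,E:wait,S:empty,W:wait | queues: N=0 E=2 S=0 W=4
Step 4 [NS]: N:empty,E:wait,S:empty,W:wait | queues: N=0 E=2 S=0 W=4
Step 5 [EW]: N:wait,E:car5-GO,S:wait,W:car1-GO | queues: N=0 E=1 S=0 W=3
Step 6 [EW]: N:wait,E:car6-GO,S:wait,W:car2-GO | queues: N=0 E=0 S=0 W=2
Step 7 [NS]: N:empty,E:wait,S:empty,W:wait | queues: N=0 E=0 S=0 W=2
Step 8 [NS]: N:empty,E:wait,S:empty,W:wait | queues: N=0 E=0 S=0 W=2
Step 9 [NS]: N:empty,E:wait,S:empty,W:wait | queues: N=0 E=0 S=0 W=2
Step 10 [NS]: N:empty,E:wait,S:empty,W:wait | queues: N=0 E=0 S=0 W=2
Step 11 [EW]: N:wait,E:empty,S:wait,W:car4-GO | queues: N=0 E=0 S=0 W=1
Step 12 [EW]: N:wait,E:empty,S:wait,W:car7-GO | queues: N=0 E=0 S=0 W=0
Car 5 crosses at step 5

5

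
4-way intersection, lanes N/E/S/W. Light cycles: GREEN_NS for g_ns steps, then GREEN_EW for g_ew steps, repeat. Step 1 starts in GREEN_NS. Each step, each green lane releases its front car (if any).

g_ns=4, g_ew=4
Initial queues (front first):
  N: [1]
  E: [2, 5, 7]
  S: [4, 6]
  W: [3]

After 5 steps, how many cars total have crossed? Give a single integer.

Step 1 [NS]: N:car1-GO,E:wait,S:car4-GO,W:wait | queues: N=0 E=3 S=1 W=1
Step 2 [NS]: N:empty,E:wait,S:car6-GO,W:wait | queues: N=0 E=3 S=0 W=1
Step 3 [NS]: N:empty,E:wait,S:empty,W:wait | queues: N=0 E=3 S=0 W=1
Step 4 [NS]: N:empty,E:wait,S:empty,W:wait | queues: N=0 E=3 S=0 W=1
Step 5 [EW]: N:wait,E:car2-GO,S:wait,W:car3-GO | queues: N=0 E=2 S=0 W=0
Cars crossed by step 5: 5

Answer: 5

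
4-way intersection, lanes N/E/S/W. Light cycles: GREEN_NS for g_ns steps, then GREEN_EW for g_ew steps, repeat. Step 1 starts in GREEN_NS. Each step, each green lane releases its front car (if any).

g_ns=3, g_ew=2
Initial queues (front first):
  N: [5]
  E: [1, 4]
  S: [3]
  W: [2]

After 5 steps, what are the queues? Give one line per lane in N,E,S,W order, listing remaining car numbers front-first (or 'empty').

Step 1 [NS]: N:car5-GO,E:wait,S:car3-GO,W:wait | queues: N=0 E=2 S=0 W=1
Step 2 [NS]: N:empty,E:wait,S:empty,W:wait | queues: N=0 E=2 S=0 W=1
Step 3 [NS]: N:empty,E:wait,S:empty,W:wait | queues: N=0 E=2 S=0 W=1
Step 4 [EW]: N:wait,E:car1-GO,S:wait,W:car2-GO | queues: N=0 E=1 S=0 W=0
Step 5 [EW]: N:wait,E:car4-GO,S:wait,W:empty | queues: N=0 E=0 S=0 W=0

N: empty
E: empty
S: empty
W: empty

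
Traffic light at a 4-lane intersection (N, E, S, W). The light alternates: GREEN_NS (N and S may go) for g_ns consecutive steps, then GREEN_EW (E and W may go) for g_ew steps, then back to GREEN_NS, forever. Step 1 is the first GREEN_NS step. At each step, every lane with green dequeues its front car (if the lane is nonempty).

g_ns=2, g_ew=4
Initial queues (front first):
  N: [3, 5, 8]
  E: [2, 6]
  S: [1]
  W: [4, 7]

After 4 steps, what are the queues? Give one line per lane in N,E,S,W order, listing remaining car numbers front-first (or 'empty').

Step 1 [NS]: N:car3-GO,E:wait,S:car1-GO,W:wait | queues: N=2 E=2 S=0 W=2
Step 2 [NS]: N:car5-GO,E:wait,S:empty,W:wait | queues: N=1 E=2 S=0 W=2
Step 3 [EW]: N:wait,E:car2-GO,S:wait,W:car4-GO | queues: N=1 E=1 S=0 W=1
Step 4 [EW]: N:wait,E:car6-GO,S:wait,W:car7-GO | queues: N=1 E=0 S=0 W=0

N: 8
E: empty
S: empty
W: empty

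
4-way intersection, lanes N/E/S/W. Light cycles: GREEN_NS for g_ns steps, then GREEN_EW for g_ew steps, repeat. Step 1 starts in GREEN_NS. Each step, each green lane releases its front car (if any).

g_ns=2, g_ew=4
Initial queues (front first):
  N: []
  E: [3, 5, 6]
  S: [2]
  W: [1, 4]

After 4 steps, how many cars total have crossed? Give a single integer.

Step 1 [NS]: N:empty,E:wait,S:car2-GO,W:wait | queues: N=0 E=3 S=0 W=2
Step 2 [NS]: N:empty,E:wait,S:empty,W:wait | queues: N=0 E=3 S=0 W=2
Step 3 [EW]: N:wait,E:car3-GO,S:wait,W:car1-GO | queues: N=0 E=2 S=0 W=1
Step 4 [EW]: N:wait,E:car5-GO,S:wait,W:car4-GO | queues: N=0 E=1 S=0 W=0
Cars crossed by step 4: 5

Answer: 5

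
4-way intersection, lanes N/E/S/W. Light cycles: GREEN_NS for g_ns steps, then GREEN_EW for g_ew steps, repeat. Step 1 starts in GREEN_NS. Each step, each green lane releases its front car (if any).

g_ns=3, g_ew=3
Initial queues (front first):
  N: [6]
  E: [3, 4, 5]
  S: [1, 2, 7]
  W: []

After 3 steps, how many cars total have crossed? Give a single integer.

Step 1 [NS]: N:car6-GO,E:wait,S:car1-GO,W:wait | queues: N=0 E=3 S=2 W=0
Step 2 [NS]: N:empty,E:wait,S:car2-GO,W:wait | queues: N=0 E=3 S=1 W=0
Step 3 [NS]: N:empty,E:wait,S:car7-GO,W:wait | queues: N=0 E=3 S=0 W=0
Cars crossed by step 3: 4

Answer: 4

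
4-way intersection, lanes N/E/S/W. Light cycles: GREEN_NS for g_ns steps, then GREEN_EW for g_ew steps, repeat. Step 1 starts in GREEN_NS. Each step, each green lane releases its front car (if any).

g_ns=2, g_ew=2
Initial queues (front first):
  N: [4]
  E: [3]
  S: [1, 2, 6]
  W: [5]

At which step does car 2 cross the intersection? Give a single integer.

Step 1 [NS]: N:car4-GO,E:wait,S:car1-GO,W:wait | queues: N=0 E=1 S=2 W=1
Step 2 [NS]: N:empty,E:wait,S:car2-GO,W:wait | queues: N=0 E=1 S=1 W=1
Step 3 [EW]: N:wait,E:car3-GO,S:wait,W:car5-GO | queues: N=0 E=0 S=1 W=0
Step 4 [EW]: N:wait,E:empty,S:wait,W:empty | queues: N=0 E=0 S=1 W=0
Step 5 [NS]: N:empty,E:wait,S:car6-GO,W:wait | queues: N=0 E=0 S=0 W=0
Car 2 crosses at step 2

2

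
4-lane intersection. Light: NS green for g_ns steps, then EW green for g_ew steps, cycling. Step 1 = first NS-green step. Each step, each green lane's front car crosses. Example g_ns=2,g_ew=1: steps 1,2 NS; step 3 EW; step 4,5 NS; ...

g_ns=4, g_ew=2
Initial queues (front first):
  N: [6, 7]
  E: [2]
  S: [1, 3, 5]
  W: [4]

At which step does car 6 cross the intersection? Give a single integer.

Step 1 [NS]: N:car6-GO,E:wait,S:car1-GO,W:wait | queues: N=1 E=1 S=2 W=1
Step 2 [NS]: N:car7-GO,E:wait,S:car3-GO,W:wait | queues: N=0 E=1 S=1 W=1
Step 3 [NS]: N:empty,E:wait,S:car5-GO,W:wait | queues: N=0 E=1 S=0 W=1
Step 4 [NS]: N:empty,E:wait,S:empty,W:wait | queues: N=0 E=1 S=0 W=1
Step 5 [EW]: N:wait,E:car2-GO,S:wait,W:car4-GO | queues: N=0 E=0 S=0 W=0
Car 6 crosses at step 1

1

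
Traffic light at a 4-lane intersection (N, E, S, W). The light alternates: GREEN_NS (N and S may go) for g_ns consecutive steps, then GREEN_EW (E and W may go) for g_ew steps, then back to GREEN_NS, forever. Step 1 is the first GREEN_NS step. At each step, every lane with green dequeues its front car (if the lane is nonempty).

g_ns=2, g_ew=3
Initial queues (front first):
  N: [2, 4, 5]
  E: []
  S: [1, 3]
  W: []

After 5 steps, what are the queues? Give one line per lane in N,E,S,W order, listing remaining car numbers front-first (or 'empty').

Step 1 [NS]: N:car2-GO,E:wait,S:car1-GO,W:wait | queues: N=2 E=0 S=1 W=0
Step 2 [NS]: N:car4-GO,E:wait,S:car3-GO,W:wait | queues: N=1 E=0 S=0 W=0
Step 3 [EW]: N:wait,E:empty,S:wait,W:empty | queues: N=1 E=0 S=0 W=0
Step 4 [EW]: N:wait,E:empty,S:wait,W:empty | queues: N=1 E=0 S=0 W=0
Step 5 [EW]: N:wait,E:empty,S:wait,W:empty | queues: N=1 E=0 S=0 W=0

N: 5
E: empty
S: empty
W: empty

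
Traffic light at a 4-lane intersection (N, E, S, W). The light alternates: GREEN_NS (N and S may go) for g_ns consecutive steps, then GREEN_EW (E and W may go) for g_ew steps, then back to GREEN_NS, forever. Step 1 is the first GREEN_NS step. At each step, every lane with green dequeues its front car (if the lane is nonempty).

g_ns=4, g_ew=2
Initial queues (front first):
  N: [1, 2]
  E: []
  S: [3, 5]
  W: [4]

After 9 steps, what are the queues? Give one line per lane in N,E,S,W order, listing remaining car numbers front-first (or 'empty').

Step 1 [NS]: N:car1-GO,E:wait,S:car3-GO,W:wait | queues: N=1 E=0 S=1 W=1
Step 2 [NS]: N:car2-GO,E:wait,S:car5-GO,W:wait | queues: N=0 E=0 S=0 W=1
Step 3 [NS]: N:empty,E:wait,S:empty,W:wait | queues: N=0 E=0 S=0 W=1
Step 4 [NS]: N:empty,E:wait,S:empty,W:wait | queues: N=0 E=0 S=0 W=1
Step 5 [EW]: N:wait,E:empty,S:wait,W:car4-GO | queues: N=0 E=0 S=0 W=0

N: empty
E: empty
S: empty
W: empty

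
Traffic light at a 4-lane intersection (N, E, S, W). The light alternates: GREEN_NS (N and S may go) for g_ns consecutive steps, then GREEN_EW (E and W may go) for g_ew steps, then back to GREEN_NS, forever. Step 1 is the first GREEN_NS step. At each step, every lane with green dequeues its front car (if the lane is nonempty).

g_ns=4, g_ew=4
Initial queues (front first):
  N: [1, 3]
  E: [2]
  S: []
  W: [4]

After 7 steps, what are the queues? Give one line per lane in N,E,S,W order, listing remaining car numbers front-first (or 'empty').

Step 1 [NS]: N:car1-GO,E:wait,S:empty,W:wait | queues: N=1 E=1 S=0 W=1
Step 2 [NS]: N:car3-GO,E:wait,S:empty,W:wait | queues: N=0 E=1 S=0 W=1
Step 3 [NS]: N:empty,E:wait,S:empty,W:wait | queues: N=0 E=1 S=0 W=1
Step 4 [NS]: N:empty,E:wait,S:empty,W:wait | queues: N=0 E=1 S=0 W=1
Step 5 [EW]: N:wait,E:car2-GO,S:wait,W:car4-GO | queues: N=0 E=0 S=0 W=0

N: empty
E: empty
S: empty
W: empty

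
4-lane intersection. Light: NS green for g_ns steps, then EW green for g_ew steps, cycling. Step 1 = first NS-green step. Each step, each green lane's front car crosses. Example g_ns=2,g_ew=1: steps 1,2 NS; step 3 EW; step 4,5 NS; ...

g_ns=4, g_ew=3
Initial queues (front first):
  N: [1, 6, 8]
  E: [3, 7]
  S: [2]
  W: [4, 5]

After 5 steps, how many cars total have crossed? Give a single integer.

Step 1 [NS]: N:car1-GO,E:wait,S:car2-GO,W:wait | queues: N=2 E=2 S=0 W=2
Step 2 [NS]: N:car6-GO,E:wait,S:empty,W:wait | queues: N=1 E=2 S=0 W=2
Step 3 [NS]: N:car8-GO,E:wait,S:empty,W:wait | queues: N=0 E=2 S=0 W=2
Step 4 [NS]: N:empty,E:wait,S:empty,W:wait | queues: N=0 E=2 S=0 W=2
Step 5 [EW]: N:wait,E:car3-GO,S:wait,W:car4-GO | queues: N=0 E=1 S=0 W=1
Cars crossed by step 5: 6

Answer: 6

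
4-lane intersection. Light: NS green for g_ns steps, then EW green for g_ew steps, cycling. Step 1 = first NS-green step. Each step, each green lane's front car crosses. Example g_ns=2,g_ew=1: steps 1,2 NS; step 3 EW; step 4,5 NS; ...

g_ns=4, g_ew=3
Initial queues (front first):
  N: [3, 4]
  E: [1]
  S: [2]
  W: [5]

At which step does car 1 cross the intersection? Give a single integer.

Step 1 [NS]: N:car3-GO,E:wait,S:car2-GO,W:wait | queues: N=1 E=1 S=0 W=1
Step 2 [NS]: N:car4-GO,E:wait,S:empty,W:wait | queues: N=0 E=1 S=0 W=1
Step 3 [NS]: N:empty,E:wait,S:empty,W:wait | queues: N=0 E=1 S=0 W=1
Step 4 [NS]: N:empty,E:wait,S:empty,W:wait | queues: N=0 E=1 S=0 W=1
Step 5 [EW]: N:wait,E:car1-GO,S:wait,W:car5-GO | queues: N=0 E=0 S=0 W=0
Car 1 crosses at step 5

5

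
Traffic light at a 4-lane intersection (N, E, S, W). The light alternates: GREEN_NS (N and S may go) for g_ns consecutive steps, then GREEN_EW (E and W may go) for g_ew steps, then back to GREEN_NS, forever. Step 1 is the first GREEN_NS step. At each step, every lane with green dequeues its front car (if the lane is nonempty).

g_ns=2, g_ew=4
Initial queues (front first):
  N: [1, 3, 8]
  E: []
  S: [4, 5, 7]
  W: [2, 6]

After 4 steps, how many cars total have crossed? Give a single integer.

Answer: 6

Derivation:
Step 1 [NS]: N:car1-GO,E:wait,S:car4-GO,W:wait | queues: N=2 E=0 S=2 W=2
Step 2 [NS]: N:car3-GO,E:wait,S:car5-GO,W:wait | queues: N=1 E=0 S=1 W=2
Step 3 [EW]: N:wait,E:empty,S:wait,W:car2-GO | queues: N=1 E=0 S=1 W=1
Step 4 [EW]: N:wait,E:empty,S:wait,W:car6-GO | queues: N=1 E=0 S=1 W=0
Cars crossed by step 4: 6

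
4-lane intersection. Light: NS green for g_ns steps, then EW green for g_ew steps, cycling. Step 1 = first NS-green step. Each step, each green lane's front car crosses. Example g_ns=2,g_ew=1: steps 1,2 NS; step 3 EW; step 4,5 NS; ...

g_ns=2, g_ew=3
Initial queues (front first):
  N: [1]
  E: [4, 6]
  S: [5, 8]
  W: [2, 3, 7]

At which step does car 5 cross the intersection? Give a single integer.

Step 1 [NS]: N:car1-GO,E:wait,S:car5-GO,W:wait | queues: N=0 E=2 S=1 W=3
Step 2 [NS]: N:empty,E:wait,S:car8-GO,W:wait | queues: N=0 E=2 S=0 W=3
Step 3 [EW]: N:wait,E:car4-GO,S:wait,W:car2-GO | queues: N=0 E=1 S=0 W=2
Step 4 [EW]: N:wait,E:car6-GO,S:wait,W:car3-GO | queues: N=0 E=0 S=0 W=1
Step 5 [EW]: N:wait,E:empty,S:wait,W:car7-GO | queues: N=0 E=0 S=0 W=0
Car 5 crosses at step 1

1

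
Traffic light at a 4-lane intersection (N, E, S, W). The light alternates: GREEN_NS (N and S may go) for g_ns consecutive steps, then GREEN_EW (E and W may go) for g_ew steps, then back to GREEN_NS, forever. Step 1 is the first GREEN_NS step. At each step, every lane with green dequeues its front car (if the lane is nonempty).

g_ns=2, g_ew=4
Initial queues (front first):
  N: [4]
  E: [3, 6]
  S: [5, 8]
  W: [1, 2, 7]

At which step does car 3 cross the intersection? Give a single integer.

Step 1 [NS]: N:car4-GO,E:wait,S:car5-GO,W:wait | queues: N=0 E=2 S=1 W=3
Step 2 [NS]: N:empty,E:wait,S:car8-GO,W:wait | queues: N=0 E=2 S=0 W=3
Step 3 [EW]: N:wait,E:car3-GO,S:wait,W:car1-GO | queues: N=0 E=1 S=0 W=2
Step 4 [EW]: N:wait,E:car6-GO,S:wait,W:car2-GO | queues: N=0 E=0 S=0 W=1
Step 5 [EW]: N:wait,E:empty,S:wait,W:car7-GO | queues: N=0 E=0 S=0 W=0
Car 3 crosses at step 3

3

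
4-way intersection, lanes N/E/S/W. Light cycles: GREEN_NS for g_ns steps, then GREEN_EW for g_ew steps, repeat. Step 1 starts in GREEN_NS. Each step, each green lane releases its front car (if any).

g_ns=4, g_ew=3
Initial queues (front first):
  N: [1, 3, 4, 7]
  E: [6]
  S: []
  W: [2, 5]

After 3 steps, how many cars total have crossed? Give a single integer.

Step 1 [NS]: N:car1-GO,E:wait,S:empty,W:wait | queues: N=3 E=1 S=0 W=2
Step 2 [NS]: N:car3-GO,E:wait,S:empty,W:wait | queues: N=2 E=1 S=0 W=2
Step 3 [NS]: N:car4-GO,E:wait,S:empty,W:wait | queues: N=1 E=1 S=0 W=2
Cars crossed by step 3: 3

Answer: 3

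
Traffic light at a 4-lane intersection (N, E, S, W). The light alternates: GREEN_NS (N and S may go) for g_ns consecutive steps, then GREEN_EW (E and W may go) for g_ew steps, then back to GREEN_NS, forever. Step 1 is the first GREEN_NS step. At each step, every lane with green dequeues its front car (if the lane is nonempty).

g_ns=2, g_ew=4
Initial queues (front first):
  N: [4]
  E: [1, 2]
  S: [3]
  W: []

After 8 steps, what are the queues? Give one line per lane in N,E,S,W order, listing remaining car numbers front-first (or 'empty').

Step 1 [NS]: N:car4-GO,E:wait,S:car3-GO,W:wait | queues: N=0 E=2 S=0 W=0
Step 2 [NS]: N:empty,E:wait,S:empty,W:wait | queues: N=0 E=2 S=0 W=0
Step 3 [EW]: N:wait,E:car1-GO,S:wait,W:empty | queues: N=0 E=1 S=0 W=0
Step 4 [EW]: N:wait,E:car2-GO,S:wait,W:empty | queues: N=0 E=0 S=0 W=0

N: empty
E: empty
S: empty
W: empty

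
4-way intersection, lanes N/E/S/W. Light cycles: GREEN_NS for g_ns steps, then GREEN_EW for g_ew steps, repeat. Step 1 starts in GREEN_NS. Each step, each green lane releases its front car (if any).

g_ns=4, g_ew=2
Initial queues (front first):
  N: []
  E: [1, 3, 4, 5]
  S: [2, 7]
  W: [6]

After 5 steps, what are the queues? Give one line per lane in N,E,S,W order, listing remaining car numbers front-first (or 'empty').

Step 1 [NS]: N:empty,E:wait,S:car2-GO,W:wait | queues: N=0 E=4 S=1 W=1
Step 2 [NS]: N:empty,E:wait,S:car7-GO,W:wait | queues: N=0 E=4 S=0 W=1
Step 3 [NS]: N:empty,E:wait,S:empty,W:wait | queues: N=0 E=4 S=0 W=1
Step 4 [NS]: N:empty,E:wait,S:empty,W:wait | queues: N=0 E=4 S=0 W=1
Step 5 [EW]: N:wait,E:car1-GO,S:wait,W:car6-GO | queues: N=0 E=3 S=0 W=0

N: empty
E: 3 4 5
S: empty
W: empty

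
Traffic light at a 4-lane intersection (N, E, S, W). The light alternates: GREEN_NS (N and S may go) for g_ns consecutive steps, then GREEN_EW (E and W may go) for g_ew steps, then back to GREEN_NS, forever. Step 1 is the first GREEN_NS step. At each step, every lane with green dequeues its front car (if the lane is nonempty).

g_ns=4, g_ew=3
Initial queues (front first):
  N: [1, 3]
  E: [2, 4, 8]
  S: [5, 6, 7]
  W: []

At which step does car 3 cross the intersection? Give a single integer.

Step 1 [NS]: N:car1-GO,E:wait,S:car5-GO,W:wait | queues: N=1 E=3 S=2 W=0
Step 2 [NS]: N:car3-GO,E:wait,S:car6-GO,W:wait | queues: N=0 E=3 S=1 W=0
Step 3 [NS]: N:empty,E:wait,S:car7-GO,W:wait | queues: N=0 E=3 S=0 W=0
Step 4 [NS]: N:empty,E:wait,S:empty,W:wait | queues: N=0 E=3 S=0 W=0
Step 5 [EW]: N:wait,E:car2-GO,S:wait,W:empty | queues: N=0 E=2 S=0 W=0
Step 6 [EW]: N:wait,E:car4-GO,S:wait,W:empty | queues: N=0 E=1 S=0 W=0
Step 7 [EW]: N:wait,E:car8-GO,S:wait,W:empty | queues: N=0 E=0 S=0 W=0
Car 3 crosses at step 2

2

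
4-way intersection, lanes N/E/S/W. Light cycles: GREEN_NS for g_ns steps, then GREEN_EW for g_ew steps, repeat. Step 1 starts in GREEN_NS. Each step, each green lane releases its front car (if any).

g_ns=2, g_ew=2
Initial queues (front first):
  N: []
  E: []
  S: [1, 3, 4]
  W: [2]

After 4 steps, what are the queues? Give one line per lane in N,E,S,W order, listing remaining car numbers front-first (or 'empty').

Step 1 [NS]: N:empty,E:wait,S:car1-GO,W:wait | queues: N=0 E=0 S=2 W=1
Step 2 [NS]: N:empty,E:wait,S:car3-GO,W:wait | queues: N=0 E=0 S=1 W=1
Step 3 [EW]: N:wait,E:empty,S:wait,W:car2-GO | queues: N=0 E=0 S=1 W=0
Step 4 [EW]: N:wait,E:empty,S:wait,W:empty | queues: N=0 E=0 S=1 W=0

N: empty
E: empty
S: 4
W: empty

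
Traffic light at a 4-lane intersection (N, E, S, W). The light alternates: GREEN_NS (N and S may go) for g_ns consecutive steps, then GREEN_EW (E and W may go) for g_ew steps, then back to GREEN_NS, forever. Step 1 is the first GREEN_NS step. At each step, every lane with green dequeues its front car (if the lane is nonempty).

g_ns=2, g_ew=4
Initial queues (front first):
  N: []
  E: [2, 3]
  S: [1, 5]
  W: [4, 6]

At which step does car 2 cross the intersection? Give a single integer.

Step 1 [NS]: N:empty,E:wait,S:car1-GO,W:wait | queues: N=0 E=2 S=1 W=2
Step 2 [NS]: N:empty,E:wait,S:car5-GO,W:wait | queues: N=0 E=2 S=0 W=2
Step 3 [EW]: N:wait,E:car2-GO,S:wait,W:car4-GO | queues: N=0 E=1 S=0 W=1
Step 4 [EW]: N:wait,E:car3-GO,S:wait,W:car6-GO | queues: N=0 E=0 S=0 W=0
Car 2 crosses at step 3

3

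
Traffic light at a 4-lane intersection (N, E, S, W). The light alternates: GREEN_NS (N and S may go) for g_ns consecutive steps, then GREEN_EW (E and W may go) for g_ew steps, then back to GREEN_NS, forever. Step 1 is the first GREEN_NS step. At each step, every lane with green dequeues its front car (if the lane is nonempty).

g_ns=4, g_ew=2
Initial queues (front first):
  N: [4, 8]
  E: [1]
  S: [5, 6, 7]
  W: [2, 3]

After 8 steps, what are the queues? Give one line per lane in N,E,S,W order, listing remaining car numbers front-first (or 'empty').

Step 1 [NS]: N:car4-GO,E:wait,S:car5-GO,W:wait | queues: N=1 E=1 S=2 W=2
Step 2 [NS]: N:car8-GO,E:wait,S:car6-GO,W:wait | queues: N=0 E=1 S=1 W=2
Step 3 [NS]: N:empty,E:wait,S:car7-GO,W:wait | queues: N=0 E=1 S=0 W=2
Step 4 [NS]: N:empty,E:wait,S:empty,W:wait | queues: N=0 E=1 S=0 W=2
Step 5 [EW]: N:wait,E:car1-GO,S:wait,W:car2-GO | queues: N=0 E=0 S=0 W=1
Step 6 [EW]: N:wait,E:empty,S:wait,W:car3-GO | queues: N=0 E=0 S=0 W=0

N: empty
E: empty
S: empty
W: empty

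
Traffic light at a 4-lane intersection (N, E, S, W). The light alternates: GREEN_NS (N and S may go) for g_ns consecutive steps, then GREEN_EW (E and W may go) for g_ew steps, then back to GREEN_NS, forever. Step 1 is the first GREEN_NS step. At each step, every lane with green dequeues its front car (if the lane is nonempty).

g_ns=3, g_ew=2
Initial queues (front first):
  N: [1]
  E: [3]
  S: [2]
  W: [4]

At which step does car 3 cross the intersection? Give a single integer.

Step 1 [NS]: N:car1-GO,E:wait,S:car2-GO,W:wait | queues: N=0 E=1 S=0 W=1
Step 2 [NS]: N:empty,E:wait,S:empty,W:wait | queues: N=0 E=1 S=0 W=1
Step 3 [NS]: N:empty,E:wait,S:empty,W:wait | queues: N=0 E=1 S=0 W=1
Step 4 [EW]: N:wait,E:car3-GO,S:wait,W:car4-GO | queues: N=0 E=0 S=0 W=0
Car 3 crosses at step 4

4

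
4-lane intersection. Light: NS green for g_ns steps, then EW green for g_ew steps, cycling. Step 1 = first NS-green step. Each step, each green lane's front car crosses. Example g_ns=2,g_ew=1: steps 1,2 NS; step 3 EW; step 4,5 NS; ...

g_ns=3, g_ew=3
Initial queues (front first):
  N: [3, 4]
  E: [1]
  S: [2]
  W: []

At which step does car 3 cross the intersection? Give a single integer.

Step 1 [NS]: N:car3-GO,E:wait,S:car2-GO,W:wait | queues: N=1 E=1 S=0 W=0
Step 2 [NS]: N:car4-GO,E:wait,S:empty,W:wait | queues: N=0 E=1 S=0 W=0
Step 3 [NS]: N:empty,E:wait,S:empty,W:wait | queues: N=0 E=1 S=0 W=0
Step 4 [EW]: N:wait,E:car1-GO,S:wait,W:empty | queues: N=0 E=0 S=0 W=0
Car 3 crosses at step 1

1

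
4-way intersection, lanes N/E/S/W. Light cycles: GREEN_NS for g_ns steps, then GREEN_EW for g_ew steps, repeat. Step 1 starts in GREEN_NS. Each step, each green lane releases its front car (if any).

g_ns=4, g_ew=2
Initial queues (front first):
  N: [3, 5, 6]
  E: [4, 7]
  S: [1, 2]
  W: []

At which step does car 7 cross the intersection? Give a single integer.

Step 1 [NS]: N:car3-GO,E:wait,S:car1-GO,W:wait | queues: N=2 E=2 S=1 W=0
Step 2 [NS]: N:car5-GO,E:wait,S:car2-GO,W:wait | queues: N=1 E=2 S=0 W=0
Step 3 [NS]: N:car6-GO,E:wait,S:empty,W:wait | queues: N=0 E=2 S=0 W=0
Step 4 [NS]: N:empty,E:wait,S:empty,W:wait | queues: N=0 E=2 S=0 W=0
Step 5 [EW]: N:wait,E:car4-GO,S:wait,W:empty | queues: N=0 E=1 S=0 W=0
Step 6 [EW]: N:wait,E:car7-GO,S:wait,W:empty | queues: N=0 E=0 S=0 W=0
Car 7 crosses at step 6

6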